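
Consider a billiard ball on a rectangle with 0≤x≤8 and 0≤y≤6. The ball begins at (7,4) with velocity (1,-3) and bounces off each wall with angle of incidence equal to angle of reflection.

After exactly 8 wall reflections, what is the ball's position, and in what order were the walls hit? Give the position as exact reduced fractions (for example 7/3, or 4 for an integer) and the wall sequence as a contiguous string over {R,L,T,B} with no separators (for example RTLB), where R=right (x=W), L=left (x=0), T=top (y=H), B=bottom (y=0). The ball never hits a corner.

1. t=1 → R at (8,1); v=(-1,-3)
2. t=1/3 → B at (23/3,0); v=(-1,3)
3. t=2 → T at (17/3,6); v=(-1,-3)
4. t=2 → B at (11/3,0); v=(-1,3)
5. t=2 → T at (5/3,6); v=(-1,-3)
6. t=5/3 → L at (0,1); v=(1,-3)
7. t=1/3 → B at (1/3,0); v=(1,3)
8. t=2 → T at (7/3,6); v=(1,-3)

Final position: (7/3,6)
Wall sequence: RBTBTLBT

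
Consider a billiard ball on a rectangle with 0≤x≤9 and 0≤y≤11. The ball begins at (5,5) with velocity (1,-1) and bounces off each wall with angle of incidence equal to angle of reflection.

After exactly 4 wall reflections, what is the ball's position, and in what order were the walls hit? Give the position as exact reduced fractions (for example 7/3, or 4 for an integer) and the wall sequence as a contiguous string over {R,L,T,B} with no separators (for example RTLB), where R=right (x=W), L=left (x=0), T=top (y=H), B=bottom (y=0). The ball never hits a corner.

1. t=4 → R at (9,1); v=(-1,-1)
2. t=1 → B at (8,0); v=(-1,1)
3. t=8 → L at (0,8); v=(1,1)
4. t=3 → T at (3,11); v=(1,-1)

Final position: (3,11)
Wall sequence: RBLT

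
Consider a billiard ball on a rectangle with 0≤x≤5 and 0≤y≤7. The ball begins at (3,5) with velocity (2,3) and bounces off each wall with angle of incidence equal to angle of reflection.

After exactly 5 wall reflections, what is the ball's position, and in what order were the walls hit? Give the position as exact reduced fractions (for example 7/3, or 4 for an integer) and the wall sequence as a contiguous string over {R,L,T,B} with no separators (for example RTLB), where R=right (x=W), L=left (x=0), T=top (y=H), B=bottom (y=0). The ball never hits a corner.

1. t=2/3 → T at (13/3,7); v=(2,-3)
2. t=1/3 → R at (5,6); v=(-2,-3)
3. t=2 → B at (1,0); v=(-2,3)
4. t=1/2 → L at (0,3/2); v=(2,3)
5. t=11/6 → T at (11/3,7); v=(2,-3)

Final position: (11/3,7)
Wall sequence: TRBLT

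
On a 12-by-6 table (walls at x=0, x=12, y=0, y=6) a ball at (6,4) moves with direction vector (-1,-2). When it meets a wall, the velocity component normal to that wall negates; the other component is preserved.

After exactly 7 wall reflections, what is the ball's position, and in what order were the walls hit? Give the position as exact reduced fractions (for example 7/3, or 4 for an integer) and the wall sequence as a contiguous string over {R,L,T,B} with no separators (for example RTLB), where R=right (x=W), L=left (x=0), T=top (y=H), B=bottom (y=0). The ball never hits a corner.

Final position: (11,6)
Wall sequence: BTLBTBT

1. t=2 → B at (4,0); v=(-1,2)
2. t=3 → T at (1,6); v=(-1,-2)
3. t=1 → L at (0,4); v=(1,-2)
4. t=2 → B at (2,0); v=(1,2)
5. t=3 → T at (5,6); v=(1,-2)
6. t=3 → B at (8,0); v=(1,2)
7. t=3 → T at (11,6); v=(1,-2)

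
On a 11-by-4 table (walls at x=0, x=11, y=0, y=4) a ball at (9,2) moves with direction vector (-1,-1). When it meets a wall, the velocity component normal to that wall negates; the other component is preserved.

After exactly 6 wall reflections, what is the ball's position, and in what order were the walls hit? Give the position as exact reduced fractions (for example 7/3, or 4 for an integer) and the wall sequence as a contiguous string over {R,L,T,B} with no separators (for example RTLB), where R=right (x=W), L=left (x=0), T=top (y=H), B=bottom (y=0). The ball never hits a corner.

1. t=2 → B at (7,0); v=(-1,1)
2. t=4 → T at (3,4); v=(-1,-1)
3. t=3 → L at (0,1); v=(1,-1)
4. t=1 → B at (1,0); v=(1,1)
5. t=4 → T at (5,4); v=(1,-1)
6. t=4 → B at (9,0); v=(1,1)

Final position: (9,0)
Wall sequence: BTLBTB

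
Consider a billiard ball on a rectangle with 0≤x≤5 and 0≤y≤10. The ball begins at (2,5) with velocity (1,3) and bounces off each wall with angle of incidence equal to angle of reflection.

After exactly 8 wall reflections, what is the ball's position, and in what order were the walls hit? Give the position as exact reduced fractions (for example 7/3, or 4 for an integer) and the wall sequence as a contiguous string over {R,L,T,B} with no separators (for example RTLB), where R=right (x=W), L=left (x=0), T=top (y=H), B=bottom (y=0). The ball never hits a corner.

1. t=5/3 → T at (11/3,10); v=(1,-3)
2. t=4/3 → R at (5,6); v=(-1,-3)
3. t=2 → B at (3,0); v=(-1,3)
4. t=3 → L at (0,9); v=(1,3)
5. t=1/3 → T at (1/3,10); v=(1,-3)
6. t=10/3 → B at (11/3,0); v=(1,3)
7. t=4/3 → R at (5,4); v=(-1,3)
8. t=2 → T at (3,10); v=(-1,-3)

Final position: (3,10)
Wall sequence: TRBLTBRT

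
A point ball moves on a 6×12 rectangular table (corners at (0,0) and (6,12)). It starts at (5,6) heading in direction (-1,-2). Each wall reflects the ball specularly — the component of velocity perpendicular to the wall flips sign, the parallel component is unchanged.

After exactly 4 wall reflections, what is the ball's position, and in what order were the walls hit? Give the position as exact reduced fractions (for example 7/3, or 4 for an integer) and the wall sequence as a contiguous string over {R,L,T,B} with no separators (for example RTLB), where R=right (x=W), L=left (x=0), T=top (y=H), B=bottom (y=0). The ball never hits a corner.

Final position: (6,8)
Wall sequence: BLTR

1. t=3 → B at (2,0); v=(-1,2)
2. t=2 → L at (0,4); v=(1,2)
3. t=4 → T at (4,12); v=(1,-2)
4. t=2 → R at (6,8); v=(-1,-2)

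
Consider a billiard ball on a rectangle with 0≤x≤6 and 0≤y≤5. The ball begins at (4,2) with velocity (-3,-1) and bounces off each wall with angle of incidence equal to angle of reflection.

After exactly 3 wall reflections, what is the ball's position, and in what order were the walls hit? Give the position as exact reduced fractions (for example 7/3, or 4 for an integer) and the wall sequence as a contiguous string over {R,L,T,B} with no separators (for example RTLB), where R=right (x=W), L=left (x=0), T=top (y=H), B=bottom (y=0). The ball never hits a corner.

Final position: (6,4/3)
Wall sequence: LBR

1. t=4/3 → L at (0,2/3); v=(3,-1)
2. t=2/3 → B at (2,0); v=(3,1)
3. t=4/3 → R at (6,4/3); v=(-3,1)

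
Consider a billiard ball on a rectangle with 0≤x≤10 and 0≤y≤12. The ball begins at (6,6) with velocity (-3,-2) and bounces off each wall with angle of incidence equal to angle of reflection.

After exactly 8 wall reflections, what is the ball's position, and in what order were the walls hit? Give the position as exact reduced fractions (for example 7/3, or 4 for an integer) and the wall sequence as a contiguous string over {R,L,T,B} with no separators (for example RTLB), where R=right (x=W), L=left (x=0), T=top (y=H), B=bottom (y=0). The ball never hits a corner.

1. t=2 → L at (0,2); v=(3,-2)
2. t=1 → B at (3,0); v=(3,2)
3. t=7/3 → R at (10,14/3); v=(-3,2)
4. t=10/3 → L at (0,34/3); v=(3,2)
5. t=1/3 → T at (1,12); v=(3,-2)
6. t=3 → R at (10,6); v=(-3,-2)
7. t=3 → B at (1,0); v=(-3,2)
8. t=1/3 → L at (0,2/3); v=(3,2)

Final position: (0,2/3)
Wall sequence: LBRLTRBL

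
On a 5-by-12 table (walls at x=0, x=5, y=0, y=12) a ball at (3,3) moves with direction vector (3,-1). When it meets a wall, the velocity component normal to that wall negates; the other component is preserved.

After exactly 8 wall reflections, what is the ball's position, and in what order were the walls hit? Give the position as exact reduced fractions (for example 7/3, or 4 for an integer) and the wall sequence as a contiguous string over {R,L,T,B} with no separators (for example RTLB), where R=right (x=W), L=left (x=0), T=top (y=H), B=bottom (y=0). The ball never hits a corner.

Final position: (5,23/3)
Wall sequence: RLBRLRLR

1. t=2/3 → R at (5,7/3); v=(-3,-1)
2. t=5/3 → L at (0,2/3); v=(3,-1)
3. t=2/3 → B at (2,0); v=(3,1)
4. t=1 → R at (5,1); v=(-3,1)
5. t=5/3 → L at (0,8/3); v=(3,1)
6. t=5/3 → R at (5,13/3); v=(-3,1)
7. t=5/3 → L at (0,6); v=(3,1)
8. t=5/3 → R at (5,23/3); v=(-3,1)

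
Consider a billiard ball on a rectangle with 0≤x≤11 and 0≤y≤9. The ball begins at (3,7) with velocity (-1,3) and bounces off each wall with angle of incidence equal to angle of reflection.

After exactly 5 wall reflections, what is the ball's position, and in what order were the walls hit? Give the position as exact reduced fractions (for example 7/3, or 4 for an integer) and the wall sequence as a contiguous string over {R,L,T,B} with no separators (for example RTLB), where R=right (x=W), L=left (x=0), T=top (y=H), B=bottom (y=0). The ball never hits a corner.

Final position: (20/3,0)
Wall sequence: TLBTB

1. t=2/3 → T at (7/3,9); v=(-1,-3)
2. t=7/3 → L at (0,2); v=(1,-3)
3. t=2/3 → B at (2/3,0); v=(1,3)
4. t=3 → T at (11/3,9); v=(1,-3)
5. t=3 → B at (20/3,0); v=(1,3)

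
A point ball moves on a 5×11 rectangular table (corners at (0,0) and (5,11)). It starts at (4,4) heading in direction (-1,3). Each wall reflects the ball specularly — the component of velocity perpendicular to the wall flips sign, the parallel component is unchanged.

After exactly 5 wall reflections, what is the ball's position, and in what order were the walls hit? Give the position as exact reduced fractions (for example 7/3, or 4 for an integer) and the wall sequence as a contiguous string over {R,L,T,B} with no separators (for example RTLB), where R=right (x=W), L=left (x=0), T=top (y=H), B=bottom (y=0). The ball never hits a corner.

Final position: (13/3,11)
Wall sequence: TLBRT

1. t=7/3 → T at (5/3,11); v=(-1,-3)
2. t=5/3 → L at (0,6); v=(1,-3)
3. t=2 → B at (2,0); v=(1,3)
4. t=3 → R at (5,9); v=(-1,3)
5. t=2/3 → T at (13/3,11); v=(-1,-3)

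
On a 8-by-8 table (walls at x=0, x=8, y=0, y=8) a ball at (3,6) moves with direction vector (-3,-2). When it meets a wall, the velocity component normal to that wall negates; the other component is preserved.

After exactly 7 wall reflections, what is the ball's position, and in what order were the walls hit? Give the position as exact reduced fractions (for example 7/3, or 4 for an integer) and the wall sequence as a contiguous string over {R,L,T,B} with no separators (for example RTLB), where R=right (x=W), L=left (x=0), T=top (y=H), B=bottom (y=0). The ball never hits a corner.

Final position: (2,0)
Wall sequence: LBRLTRB

1. t=1 → L at (0,4); v=(3,-2)
2. t=2 → B at (6,0); v=(3,2)
3. t=2/3 → R at (8,4/3); v=(-3,2)
4. t=8/3 → L at (0,20/3); v=(3,2)
5. t=2/3 → T at (2,8); v=(3,-2)
6. t=2 → R at (8,4); v=(-3,-2)
7. t=2 → B at (2,0); v=(-3,2)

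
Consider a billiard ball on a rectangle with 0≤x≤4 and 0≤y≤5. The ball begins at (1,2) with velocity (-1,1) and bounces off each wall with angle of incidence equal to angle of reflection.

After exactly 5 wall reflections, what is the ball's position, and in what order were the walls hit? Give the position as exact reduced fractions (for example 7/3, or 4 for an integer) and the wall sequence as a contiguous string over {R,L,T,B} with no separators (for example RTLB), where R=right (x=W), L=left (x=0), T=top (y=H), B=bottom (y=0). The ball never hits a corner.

Final position: (0,1)
Wall sequence: LTRBL

1. t=1 → L at (0,3); v=(1,1)
2. t=2 → T at (2,5); v=(1,-1)
3. t=2 → R at (4,3); v=(-1,-1)
4. t=3 → B at (1,0); v=(-1,1)
5. t=1 → L at (0,1); v=(1,1)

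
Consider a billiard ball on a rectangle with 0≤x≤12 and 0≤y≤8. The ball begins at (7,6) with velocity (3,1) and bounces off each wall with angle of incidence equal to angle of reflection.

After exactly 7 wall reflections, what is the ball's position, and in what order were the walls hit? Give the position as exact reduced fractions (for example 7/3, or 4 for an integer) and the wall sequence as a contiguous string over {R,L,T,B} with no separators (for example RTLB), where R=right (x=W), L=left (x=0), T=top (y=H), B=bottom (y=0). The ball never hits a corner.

1. t=5/3 → R at (12,23/3); v=(-3,1)
2. t=1/3 → T at (11,8); v=(-3,-1)
3. t=11/3 → L at (0,13/3); v=(3,-1)
4. t=4 → R at (12,1/3); v=(-3,-1)
5. t=1/3 → B at (11,0); v=(-3,1)
6. t=11/3 → L at (0,11/3); v=(3,1)
7. t=4 → R at (12,23/3); v=(-3,1)

Final position: (12,23/3)
Wall sequence: RTLRBLR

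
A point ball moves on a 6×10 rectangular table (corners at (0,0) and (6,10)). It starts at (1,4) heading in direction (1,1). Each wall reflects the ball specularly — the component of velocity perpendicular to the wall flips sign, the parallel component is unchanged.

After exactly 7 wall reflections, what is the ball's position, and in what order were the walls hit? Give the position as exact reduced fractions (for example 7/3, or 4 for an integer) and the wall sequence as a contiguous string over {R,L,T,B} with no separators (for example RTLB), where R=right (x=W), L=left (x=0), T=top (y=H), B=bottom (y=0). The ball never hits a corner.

1. t=5 → R at (6,9); v=(-1,1)
2. t=1 → T at (5,10); v=(-1,-1)
3. t=5 → L at (0,5); v=(1,-1)
4. t=5 → B at (5,0); v=(1,1)
5. t=1 → R at (6,1); v=(-1,1)
6. t=6 → L at (0,7); v=(1,1)
7. t=3 → T at (3,10); v=(1,-1)

Final position: (3,10)
Wall sequence: RTLBRLT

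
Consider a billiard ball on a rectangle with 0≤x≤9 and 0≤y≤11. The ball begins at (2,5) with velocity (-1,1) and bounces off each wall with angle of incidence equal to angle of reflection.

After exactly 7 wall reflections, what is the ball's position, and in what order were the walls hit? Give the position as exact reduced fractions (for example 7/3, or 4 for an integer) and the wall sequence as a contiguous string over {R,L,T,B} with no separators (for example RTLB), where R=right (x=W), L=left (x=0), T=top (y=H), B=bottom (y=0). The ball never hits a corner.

1. t=2 → L at (0,7); v=(1,1)
2. t=4 → T at (4,11); v=(1,-1)
3. t=5 → R at (9,6); v=(-1,-1)
4. t=6 → B at (3,0); v=(-1,1)
5. t=3 → L at (0,3); v=(1,1)
6. t=8 → T at (8,11); v=(1,-1)
7. t=1 → R at (9,10); v=(-1,-1)

Final position: (9,10)
Wall sequence: LTRBLTR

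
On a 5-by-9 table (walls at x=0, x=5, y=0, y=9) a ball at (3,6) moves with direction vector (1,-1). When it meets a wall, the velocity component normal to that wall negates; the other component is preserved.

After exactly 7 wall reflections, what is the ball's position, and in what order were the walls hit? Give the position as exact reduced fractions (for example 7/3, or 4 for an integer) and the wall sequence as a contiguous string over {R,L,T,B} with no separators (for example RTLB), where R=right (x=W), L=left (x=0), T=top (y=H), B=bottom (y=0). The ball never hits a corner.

Final position: (5,2)
Wall sequence: RBLRTLR

1. t=2 → R at (5,4); v=(-1,-1)
2. t=4 → B at (1,0); v=(-1,1)
3. t=1 → L at (0,1); v=(1,1)
4. t=5 → R at (5,6); v=(-1,1)
5. t=3 → T at (2,9); v=(-1,-1)
6. t=2 → L at (0,7); v=(1,-1)
7. t=5 → R at (5,2); v=(-1,-1)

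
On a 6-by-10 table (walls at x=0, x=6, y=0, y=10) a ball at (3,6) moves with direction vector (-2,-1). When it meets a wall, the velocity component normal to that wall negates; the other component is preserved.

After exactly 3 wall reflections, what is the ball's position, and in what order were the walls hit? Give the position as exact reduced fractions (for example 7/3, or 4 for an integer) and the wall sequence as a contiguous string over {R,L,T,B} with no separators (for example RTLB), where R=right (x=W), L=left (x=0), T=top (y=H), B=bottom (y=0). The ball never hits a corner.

1. t=3/2 → L at (0,9/2); v=(2,-1)
2. t=3 → R at (6,3/2); v=(-2,-1)
3. t=3/2 → B at (3,0); v=(-2,1)

Final position: (3,0)
Wall sequence: LRB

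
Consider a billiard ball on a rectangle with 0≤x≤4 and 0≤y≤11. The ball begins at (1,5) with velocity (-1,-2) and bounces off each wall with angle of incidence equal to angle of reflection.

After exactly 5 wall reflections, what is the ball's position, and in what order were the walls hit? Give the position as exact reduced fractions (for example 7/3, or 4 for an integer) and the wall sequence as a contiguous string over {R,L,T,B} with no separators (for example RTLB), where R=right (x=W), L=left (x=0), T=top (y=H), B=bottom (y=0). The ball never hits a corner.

Final position: (0,9)
Wall sequence: LBRTL

1. t=1 → L at (0,3); v=(1,-2)
2. t=3/2 → B at (3/2,0); v=(1,2)
3. t=5/2 → R at (4,5); v=(-1,2)
4. t=3 → T at (1,11); v=(-1,-2)
5. t=1 → L at (0,9); v=(1,-2)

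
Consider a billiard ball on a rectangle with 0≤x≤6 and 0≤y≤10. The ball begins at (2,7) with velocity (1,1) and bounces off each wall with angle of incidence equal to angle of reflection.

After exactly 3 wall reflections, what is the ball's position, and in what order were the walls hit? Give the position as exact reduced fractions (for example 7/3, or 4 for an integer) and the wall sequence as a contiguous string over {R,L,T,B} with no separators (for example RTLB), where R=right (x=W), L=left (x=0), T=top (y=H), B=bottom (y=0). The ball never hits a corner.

Final position: (0,3)
Wall sequence: TRL

1. t=3 → T at (5,10); v=(1,-1)
2. t=1 → R at (6,9); v=(-1,-1)
3. t=6 → L at (0,3); v=(1,-1)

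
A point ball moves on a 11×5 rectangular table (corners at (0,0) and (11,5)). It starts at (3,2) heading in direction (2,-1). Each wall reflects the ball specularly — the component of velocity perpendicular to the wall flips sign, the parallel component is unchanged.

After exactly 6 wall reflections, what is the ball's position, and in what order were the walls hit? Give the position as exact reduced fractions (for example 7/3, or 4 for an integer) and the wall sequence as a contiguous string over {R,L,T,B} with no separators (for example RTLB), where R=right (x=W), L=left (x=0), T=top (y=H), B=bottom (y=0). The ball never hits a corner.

1. t=2 → B at (7,0); v=(2,1)
2. t=2 → R at (11,2); v=(-2,1)
3. t=3 → T at (5,5); v=(-2,-1)
4. t=5/2 → L at (0,5/2); v=(2,-1)
5. t=5/2 → B at (5,0); v=(2,1)
6. t=3 → R at (11,3); v=(-2,1)

Final position: (11,3)
Wall sequence: BRTLBR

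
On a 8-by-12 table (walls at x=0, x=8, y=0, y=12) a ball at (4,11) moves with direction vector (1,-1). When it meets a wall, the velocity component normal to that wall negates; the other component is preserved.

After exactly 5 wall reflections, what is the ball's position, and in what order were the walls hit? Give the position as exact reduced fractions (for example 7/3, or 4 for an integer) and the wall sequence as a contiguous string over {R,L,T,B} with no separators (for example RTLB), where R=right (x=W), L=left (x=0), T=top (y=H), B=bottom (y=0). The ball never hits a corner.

Final position: (5,12)
Wall sequence: RBLRT

1. t=4 → R at (8,7); v=(-1,-1)
2. t=7 → B at (1,0); v=(-1,1)
3. t=1 → L at (0,1); v=(1,1)
4. t=8 → R at (8,9); v=(-1,1)
5. t=3 → T at (5,12); v=(-1,-1)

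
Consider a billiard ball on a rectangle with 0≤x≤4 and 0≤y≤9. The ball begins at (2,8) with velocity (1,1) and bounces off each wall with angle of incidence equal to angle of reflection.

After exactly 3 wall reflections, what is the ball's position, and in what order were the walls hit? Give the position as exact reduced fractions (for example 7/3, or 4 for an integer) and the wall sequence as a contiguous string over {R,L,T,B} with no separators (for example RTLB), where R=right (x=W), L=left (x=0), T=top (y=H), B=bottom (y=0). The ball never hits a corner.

Final position: (0,4)
Wall sequence: TRL

1. t=1 → T at (3,9); v=(1,-1)
2. t=1 → R at (4,8); v=(-1,-1)
3. t=4 → L at (0,4); v=(1,-1)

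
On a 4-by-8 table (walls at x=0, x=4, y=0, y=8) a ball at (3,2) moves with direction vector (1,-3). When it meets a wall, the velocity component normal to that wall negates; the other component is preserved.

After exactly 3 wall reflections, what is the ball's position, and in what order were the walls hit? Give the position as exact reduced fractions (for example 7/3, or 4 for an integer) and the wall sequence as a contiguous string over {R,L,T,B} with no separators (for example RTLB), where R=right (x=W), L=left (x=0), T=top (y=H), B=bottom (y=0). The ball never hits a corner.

1. t=2/3 → B at (11/3,0); v=(1,3)
2. t=1/3 → R at (4,1); v=(-1,3)
3. t=7/3 → T at (5/3,8); v=(-1,-3)

Final position: (5/3,8)
Wall sequence: BRT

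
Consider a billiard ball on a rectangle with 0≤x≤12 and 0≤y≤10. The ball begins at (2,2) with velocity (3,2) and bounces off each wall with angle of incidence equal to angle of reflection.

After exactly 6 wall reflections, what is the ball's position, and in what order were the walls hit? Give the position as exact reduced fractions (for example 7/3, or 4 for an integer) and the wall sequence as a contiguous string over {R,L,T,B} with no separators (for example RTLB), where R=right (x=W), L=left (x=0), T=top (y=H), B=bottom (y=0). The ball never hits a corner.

1. t=10/3 → R at (12,26/3); v=(-3,2)
2. t=2/3 → T at (10,10); v=(-3,-2)
3. t=10/3 → L at (0,10/3); v=(3,-2)
4. t=5/3 → B at (5,0); v=(3,2)
5. t=7/3 → R at (12,14/3); v=(-3,2)
6. t=8/3 → T at (4,10); v=(-3,-2)

Final position: (4,10)
Wall sequence: RTLBRT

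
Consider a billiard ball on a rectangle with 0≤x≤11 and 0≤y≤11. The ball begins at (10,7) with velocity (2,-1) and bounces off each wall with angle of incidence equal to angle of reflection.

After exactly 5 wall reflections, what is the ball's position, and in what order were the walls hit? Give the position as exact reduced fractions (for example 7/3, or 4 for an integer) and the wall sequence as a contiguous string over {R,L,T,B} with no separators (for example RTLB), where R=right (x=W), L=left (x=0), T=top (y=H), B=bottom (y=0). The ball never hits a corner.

Final position: (0,10)
Wall sequence: RLBRL

1. t=1/2 → R at (11,13/2); v=(-2,-1)
2. t=11/2 → L at (0,1); v=(2,-1)
3. t=1 → B at (2,0); v=(2,1)
4. t=9/2 → R at (11,9/2); v=(-2,1)
5. t=11/2 → L at (0,10); v=(2,1)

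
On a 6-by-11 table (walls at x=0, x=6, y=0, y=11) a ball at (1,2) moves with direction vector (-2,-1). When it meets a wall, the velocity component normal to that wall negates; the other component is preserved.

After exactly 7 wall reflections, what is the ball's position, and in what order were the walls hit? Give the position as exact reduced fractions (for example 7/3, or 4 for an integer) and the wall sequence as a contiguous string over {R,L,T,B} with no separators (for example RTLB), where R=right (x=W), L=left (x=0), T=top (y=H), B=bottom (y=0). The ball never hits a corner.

1. t=1/2 → L at (0,3/2); v=(2,-1)
2. t=3/2 → B at (3,0); v=(2,1)
3. t=3/2 → R at (6,3/2); v=(-2,1)
4. t=3 → L at (0,9/2); v=(2,1)
5. t=3 → R at (6,15/2); v=(-2,1)
6. t=3 → L at (0,21/2); v=(2,1)
7. t=1/2 → T at (1,11); v=(2,-1)

Final position: (1,11)
Wall sequence: LBRLRLT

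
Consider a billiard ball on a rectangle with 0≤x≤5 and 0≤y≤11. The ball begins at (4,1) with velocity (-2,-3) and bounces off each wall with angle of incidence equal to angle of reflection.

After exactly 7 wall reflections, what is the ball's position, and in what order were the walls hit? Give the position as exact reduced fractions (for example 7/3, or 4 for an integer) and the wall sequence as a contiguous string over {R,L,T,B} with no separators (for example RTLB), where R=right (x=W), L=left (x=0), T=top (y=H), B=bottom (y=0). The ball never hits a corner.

Final position: (5,11/2)
Wall sequence: BLTRLBR

1. t=1/3 → B at (10/3,0); v=(-2,3)
2. t=5/3 → L at (0,5); v=(2,3)
3. t=2 → T at (4,11); v=(2,-3)
4. t=1/2 → R at (5,19/2); v=(-2,-3)
5. t=5/2 → L at (0,2); v=(2,-3)
6. t=2/3 → B at (4/3,0); v=(2,3)
7. t=11/6 → R at (5,11/2); v=(-2,3)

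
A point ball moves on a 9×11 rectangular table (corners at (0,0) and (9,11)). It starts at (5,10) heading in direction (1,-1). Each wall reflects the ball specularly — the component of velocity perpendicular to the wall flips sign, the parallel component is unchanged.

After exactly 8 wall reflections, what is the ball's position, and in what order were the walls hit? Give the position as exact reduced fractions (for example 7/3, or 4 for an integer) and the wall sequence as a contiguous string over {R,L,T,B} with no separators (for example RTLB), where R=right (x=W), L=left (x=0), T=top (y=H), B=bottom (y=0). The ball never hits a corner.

Final position: (9,8)
Wall sequence: RBLTRLBR

1. t=4 → R at (9,6); v=(-1,-1)
2. t=6 → B at (3,0); v=(-1,1)
3. t=3 → L at (0,3); v=(1,1)
4. t=8 → T at (8,11); v=(1,-1)
5. t=1 → R at (9,10); v=(-1,-1)
6. t=9 → L at (0,1); v=(1,-1)
7. t=1 → B at (1,0); v=(1,1)
8. t=8 → R at (9,8); v=(-1,1)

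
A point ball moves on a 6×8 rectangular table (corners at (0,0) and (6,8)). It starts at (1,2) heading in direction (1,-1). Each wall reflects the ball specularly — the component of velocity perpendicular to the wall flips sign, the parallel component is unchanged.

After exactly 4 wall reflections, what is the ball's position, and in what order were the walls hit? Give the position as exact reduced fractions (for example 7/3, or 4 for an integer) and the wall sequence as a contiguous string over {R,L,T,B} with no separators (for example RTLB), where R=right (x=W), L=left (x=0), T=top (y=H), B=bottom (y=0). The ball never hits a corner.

1. t=2 → B at (3,0); v=(1,1)
2. t=3 → R at (6,3); v=(-1,1)
3. t=5 → T at (1,8); v=(-1,-1)
4. t=1 → L at (0,7); v=(1,-1)

Final position: (0,7)
Wall sequence: BRTL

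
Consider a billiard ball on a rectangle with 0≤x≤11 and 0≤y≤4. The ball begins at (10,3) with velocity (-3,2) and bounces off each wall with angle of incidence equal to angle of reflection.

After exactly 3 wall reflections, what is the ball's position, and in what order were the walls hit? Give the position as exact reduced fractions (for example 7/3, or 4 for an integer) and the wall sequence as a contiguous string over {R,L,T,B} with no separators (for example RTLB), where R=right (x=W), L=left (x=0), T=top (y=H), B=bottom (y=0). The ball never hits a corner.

1. t=1/2 → T at (17/2,4); v=(-3,-2)
2. t=2 → B at (5/2,0); v=(-3,2)
3. t=5/6 → L at (0,5/3); v=(3,2)

Final position: (0,5/3)
Wall sequence: TBL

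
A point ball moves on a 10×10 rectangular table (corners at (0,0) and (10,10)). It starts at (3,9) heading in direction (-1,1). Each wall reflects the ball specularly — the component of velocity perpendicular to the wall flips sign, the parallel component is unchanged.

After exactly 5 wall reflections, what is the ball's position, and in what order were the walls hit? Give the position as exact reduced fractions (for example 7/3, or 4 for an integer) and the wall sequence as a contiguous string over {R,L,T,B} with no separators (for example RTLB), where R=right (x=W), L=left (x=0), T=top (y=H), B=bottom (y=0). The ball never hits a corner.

Final position: (2,10)
Wall sequence: TLBRT

1. t=1 → T at (2,10); v=(-1,-1)
2. t=2 → L at (0,8); v=(1,-1)
3. t=8 → B at (8,0); v=(1,1)
4. t=2 → R at (10,2); v=(-1,1)
5. t=8 → T at (2,10); v=(-1,-1)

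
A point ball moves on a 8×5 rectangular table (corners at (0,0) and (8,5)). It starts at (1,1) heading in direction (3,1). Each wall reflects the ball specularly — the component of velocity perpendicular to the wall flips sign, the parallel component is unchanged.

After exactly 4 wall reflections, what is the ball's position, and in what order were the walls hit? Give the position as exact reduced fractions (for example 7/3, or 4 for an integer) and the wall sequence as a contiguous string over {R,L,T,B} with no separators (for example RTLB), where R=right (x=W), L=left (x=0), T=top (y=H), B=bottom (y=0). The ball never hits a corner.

1. t=7/3 → R at (8,10/3); v=(-3,1)
2. t=5/3 → T at (3,5); v=(-3,-1)
3. t=1 → L at (0,4); v=(3,-1)
4. t=8/3 → R at (8,4/3); v=(-3,-1)

Final position: (8,4/3)
Wall sequence: RTLR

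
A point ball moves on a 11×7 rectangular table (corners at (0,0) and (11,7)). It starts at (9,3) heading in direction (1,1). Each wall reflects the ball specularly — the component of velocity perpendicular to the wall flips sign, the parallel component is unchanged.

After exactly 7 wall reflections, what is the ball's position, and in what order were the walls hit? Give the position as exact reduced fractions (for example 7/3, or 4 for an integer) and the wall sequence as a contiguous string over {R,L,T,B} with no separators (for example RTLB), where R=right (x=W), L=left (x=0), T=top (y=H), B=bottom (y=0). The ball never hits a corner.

1. t=2 → R at (11,5); v=(-1,1)
2. t=2 → T at (9,7); v=(-1,-1)
3. t=7 → B at (2,0); v=(-1,1)
4. t=2 → L at (0,2); v=(1,1)
5. t=5 → T at (5,7); v=(1,-1)
6. t=6 → R at (11,1); v=(-1,-1)
7. t=1 → B at (10,0); v=(-1,1)

Final position: (10,0)
Wall sequence: RTBLTRB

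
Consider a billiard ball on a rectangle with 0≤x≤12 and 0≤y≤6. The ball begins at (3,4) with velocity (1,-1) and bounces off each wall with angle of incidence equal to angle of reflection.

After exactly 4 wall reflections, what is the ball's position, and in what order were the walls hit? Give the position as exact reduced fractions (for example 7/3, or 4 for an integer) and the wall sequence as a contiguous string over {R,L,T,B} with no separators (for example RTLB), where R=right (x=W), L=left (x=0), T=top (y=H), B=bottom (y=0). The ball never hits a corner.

Final position: (5,0)
Wall sequence: BRTB

1. t=4 → B at (7,0); v=(1,1)
2. t=5 → R at (12,5); v=(-1,1)
3. t=1 → T at (11,6); v=(-1,-1)
4. t=6 → B at (5,0); v=(-1,1)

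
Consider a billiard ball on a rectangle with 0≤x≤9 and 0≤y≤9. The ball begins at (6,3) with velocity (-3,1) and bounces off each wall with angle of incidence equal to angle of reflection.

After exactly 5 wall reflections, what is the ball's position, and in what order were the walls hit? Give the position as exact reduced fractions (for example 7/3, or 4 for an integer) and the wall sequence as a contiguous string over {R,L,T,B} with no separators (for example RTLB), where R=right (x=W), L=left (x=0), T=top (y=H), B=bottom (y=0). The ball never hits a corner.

Final position: (9,4)
Wall sequence: LRTLR

1. t=2 → L at (0,5); v=(3,1)
2. t=3 → R at (9,8); v=(-3,1)
3. t=1 → T at (6,9); v=(-3,-1)
4. t=2 → L at (0,7); v=(3,-1)
5. t=3 → R at (9,4); v=(-3,-1)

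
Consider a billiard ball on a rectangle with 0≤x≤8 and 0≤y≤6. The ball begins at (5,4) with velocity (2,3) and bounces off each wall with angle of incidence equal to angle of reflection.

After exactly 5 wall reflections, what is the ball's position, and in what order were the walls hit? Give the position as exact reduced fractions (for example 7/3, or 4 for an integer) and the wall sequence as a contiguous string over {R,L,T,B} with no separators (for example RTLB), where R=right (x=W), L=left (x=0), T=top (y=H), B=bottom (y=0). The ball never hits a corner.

1. t=2/3 → T at (19/3,6); v=(2,-3)
2. t=5/6 → R at (8,7/2); v=(-2,-3)
3. t=7/6 → B at (17/3,0); v=(-2,3)
4. t=2 → T at (5/3,6); v=(-2,-3)
5. t=5/6 → L at (0,7/2); v=(2,-3)

Final position: (0,7/2)
Wall sequence: TRBTL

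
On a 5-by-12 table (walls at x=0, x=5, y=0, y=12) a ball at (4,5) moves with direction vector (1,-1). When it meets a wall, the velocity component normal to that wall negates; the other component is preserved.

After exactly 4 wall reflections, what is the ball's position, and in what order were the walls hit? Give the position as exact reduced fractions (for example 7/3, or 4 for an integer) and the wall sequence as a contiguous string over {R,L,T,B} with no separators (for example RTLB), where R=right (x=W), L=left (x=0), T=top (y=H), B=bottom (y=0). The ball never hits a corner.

1. t=1 → R at (5,4); v=(-1,-1)
2. t=4 → B at (1,0); v=(-1,1)
3. t=1 → L at (0,1); v=(1,1)
4. t=5 → R at (5,6); v=(-1,1)

Final position: (5,6)
Wall sequence: RBLR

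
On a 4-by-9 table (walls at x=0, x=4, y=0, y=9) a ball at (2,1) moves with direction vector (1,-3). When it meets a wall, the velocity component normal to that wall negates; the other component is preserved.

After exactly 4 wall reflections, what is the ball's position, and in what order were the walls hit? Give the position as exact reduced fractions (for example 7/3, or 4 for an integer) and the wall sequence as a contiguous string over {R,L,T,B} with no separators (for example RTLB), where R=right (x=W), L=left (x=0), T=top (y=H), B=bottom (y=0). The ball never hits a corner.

1. t=1/3 → B at (7/3,0); v=(1,3)
2. t=5/3 → R at (4,5); v=(-1,3)
3. t=4/3 → T at (8/3,9); v=(-1,-3)
4. t=8/3 → L at (0,1); v=(1,-3)

Final position: (0,1)
Wall sequence: BRTL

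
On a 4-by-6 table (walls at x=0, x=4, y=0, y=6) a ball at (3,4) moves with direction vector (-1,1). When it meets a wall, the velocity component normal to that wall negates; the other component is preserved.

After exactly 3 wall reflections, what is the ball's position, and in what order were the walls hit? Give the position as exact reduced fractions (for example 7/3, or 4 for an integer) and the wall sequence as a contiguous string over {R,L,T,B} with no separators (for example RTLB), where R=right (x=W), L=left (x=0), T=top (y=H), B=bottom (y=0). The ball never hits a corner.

1. t=2 → T at (1,6); v=(-1,-1)
2. t=1 → L at (0,5); v=(1,-1)
3. t=4 → R at (4,1); v=(-1,-1)

Final position: (4,1)
Wall sequence: TLR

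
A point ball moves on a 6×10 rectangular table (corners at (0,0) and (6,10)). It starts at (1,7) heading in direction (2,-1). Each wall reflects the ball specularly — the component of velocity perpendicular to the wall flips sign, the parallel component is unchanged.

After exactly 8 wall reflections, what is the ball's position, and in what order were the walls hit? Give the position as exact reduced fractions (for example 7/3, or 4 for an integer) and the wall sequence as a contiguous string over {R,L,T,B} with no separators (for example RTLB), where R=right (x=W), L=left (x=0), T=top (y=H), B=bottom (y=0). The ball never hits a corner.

1. t=5/2 → R at (6,9/2); v=(-2,-1)
2. t=3 → L at (0,3/2); v=(2,-1)
3. t=3/2 → B at (3,0); v=(2,1)
4. t=3/2 → R at (6,3/2); v=(-2,1)
5. t=3 → L at (0,9/2); v=(2,1)
6. t=3 → R at (6,15/2); v=(-2,1)
7. t=5/2 → T at (1,10); v=(-2,-1)
8. t=1/2 → L at (0,19/2); v=(2,-1)

Final position: (0,19/2)
Wall sequence: RLBRLRTL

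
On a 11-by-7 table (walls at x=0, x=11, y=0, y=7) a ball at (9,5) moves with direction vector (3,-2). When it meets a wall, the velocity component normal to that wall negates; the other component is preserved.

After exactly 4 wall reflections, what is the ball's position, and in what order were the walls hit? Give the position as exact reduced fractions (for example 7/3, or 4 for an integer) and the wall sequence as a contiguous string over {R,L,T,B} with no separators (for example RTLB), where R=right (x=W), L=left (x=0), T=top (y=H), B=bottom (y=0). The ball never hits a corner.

1. t=2/3 → R at (11,11/3); v=(-3,-2)
2. t=11/6 → B at (11/2,0); v=(-3,2)
3. t=11/6 → L at (0,11/3); v=(3,2)
4. t=5/3 → T at (5,7); v=(3,-2)

Final position: (5,7)
Wall sequence: RBLT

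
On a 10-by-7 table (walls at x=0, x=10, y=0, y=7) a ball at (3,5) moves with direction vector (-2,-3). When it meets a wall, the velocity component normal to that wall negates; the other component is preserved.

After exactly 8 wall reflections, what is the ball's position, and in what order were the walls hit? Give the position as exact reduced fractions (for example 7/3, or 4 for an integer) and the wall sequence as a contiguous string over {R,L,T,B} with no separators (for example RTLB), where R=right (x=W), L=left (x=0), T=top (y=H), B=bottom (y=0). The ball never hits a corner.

Final position: (0,3/2)
Wall sequence: LBTBRTBL

1. t=3/2 → L at (0,1/2); v=(2,-3)
2. t=1/6 → B at (1/3,0); v=(2,3)
3. t=7/3 → T at (5,7); v=(2,-3)
4. t=7/3 → B at (29/3,0); v=(2,3)
5. t=1/6 → R at (10,1/2); v=(-2,3)
6. t=13/6 → T at (17/3,7); v=(-2,-3)
7. t=7/3 → B at (1,0); v=(-2,3)
8. t=1/2 → L at (0,3/2); v=(2,3)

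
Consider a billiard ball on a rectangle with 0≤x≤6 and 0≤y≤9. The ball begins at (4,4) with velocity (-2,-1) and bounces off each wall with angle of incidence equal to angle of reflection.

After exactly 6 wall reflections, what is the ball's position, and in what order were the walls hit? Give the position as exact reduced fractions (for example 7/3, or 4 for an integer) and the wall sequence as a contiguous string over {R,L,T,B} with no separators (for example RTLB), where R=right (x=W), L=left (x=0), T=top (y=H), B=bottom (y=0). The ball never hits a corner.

1. t=2 → L at (0,2); v=(2,-1)
2. t=2 → B at (4,0); v=(2,1)
3. t=1 → R at (6,1); v=(-2,1)
4. t=3 → L at (0,4); v=(2,1)
5. t=3 → R at (6,7); v=(-2,1)
6. t=2 → T at (2,9); v=(-2,-1)

Final position: (2,9)
Wall sequence: LBRLRT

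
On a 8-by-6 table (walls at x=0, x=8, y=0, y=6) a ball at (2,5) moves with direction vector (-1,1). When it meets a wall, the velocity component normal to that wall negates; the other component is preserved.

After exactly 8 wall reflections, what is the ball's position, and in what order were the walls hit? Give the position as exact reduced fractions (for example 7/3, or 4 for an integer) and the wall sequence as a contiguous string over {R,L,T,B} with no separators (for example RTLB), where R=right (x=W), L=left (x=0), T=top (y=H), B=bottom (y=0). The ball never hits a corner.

1. t=1 → T at (1,6); v=(-1,-1)
2. t=1 → L at (0,5); v=(1,-1)
3. t=5 → B at (5,0); v=(1,1)
4. t=3 → R at (8,3); v=(-1,1)
5. t=3 → T at (5,6); v=(-1,-1)
6. t=5 → L at (0,1); v=(1,-1)
7. t=1 → B at (1,0); v=(1,1)
8. t=6 → T at (7,6); v=(1,-1)

Final position: (7,6)
Wall sequence: TLBRTLBT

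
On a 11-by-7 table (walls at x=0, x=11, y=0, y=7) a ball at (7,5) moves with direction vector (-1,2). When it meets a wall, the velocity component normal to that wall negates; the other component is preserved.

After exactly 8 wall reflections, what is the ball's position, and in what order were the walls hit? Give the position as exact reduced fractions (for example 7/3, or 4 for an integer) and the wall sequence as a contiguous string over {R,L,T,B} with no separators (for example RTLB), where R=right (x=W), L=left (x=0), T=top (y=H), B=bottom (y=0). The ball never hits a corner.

Final position: (21/2,0)
Wall sequence: TBLTBTRB

1. t=1 → T at (6,7); v=(-1,-2)
2. t=7/2 → B at (5/2,0); v=(-1,2)
3. t=5/2 → L at (0,5); v=(1,2)
4. t=1 → T at (1,7); v=(1,-2)
5. t=7/2 → B at (9/2,0); v=(1,2)
6. t=7/2 → T at (8,7); v=(1,-2)
7. t=3 → R at (11,1); v=(-1,-2)
8. t=1/2 → B at (21/2,0); v=(-1,2)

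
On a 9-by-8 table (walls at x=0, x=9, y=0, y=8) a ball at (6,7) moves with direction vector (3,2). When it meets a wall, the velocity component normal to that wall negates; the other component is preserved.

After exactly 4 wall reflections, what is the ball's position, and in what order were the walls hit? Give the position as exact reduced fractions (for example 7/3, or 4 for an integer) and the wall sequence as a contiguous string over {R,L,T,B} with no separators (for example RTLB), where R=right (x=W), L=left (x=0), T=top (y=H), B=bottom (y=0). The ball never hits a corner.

1. t=1/2 → T at (15/2,8); v=(3,-2)
2. t=1/2 → R at (9,7); v=(-3,-2)
3. t=3 → L at (0,1); v=(3,-2)
4. t=1/2 → B at (3/2,0); v=(3,2)

Final position: (3/2,0)
Wall sequence: TRLB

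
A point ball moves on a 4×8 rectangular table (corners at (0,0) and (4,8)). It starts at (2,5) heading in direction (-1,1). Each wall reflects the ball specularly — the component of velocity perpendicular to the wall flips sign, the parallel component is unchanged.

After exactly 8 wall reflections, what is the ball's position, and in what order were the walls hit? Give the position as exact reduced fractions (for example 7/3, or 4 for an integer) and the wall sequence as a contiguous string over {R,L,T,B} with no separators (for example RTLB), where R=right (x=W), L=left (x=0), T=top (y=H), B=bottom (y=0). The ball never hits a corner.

1. t=2 → L at (0,7); v=(1,1)
2. t=1 → T at (1,8); v=(1,-1)
3. t=3 → R at (4,5); v=(-1,-1)
4. t=4 → L at (0,1); v=(1,-1)
5. t=1 → B at (1,0); v=(1,1)
6. t=3 → R at (4,3); v=(-1,1)
7. t=4 → L at (0,7); v=(1,1)
8. t=1 → T at (1,8); v=(1,-1)

Final position: (1,8)
Wall sequence: LTRLBRLT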